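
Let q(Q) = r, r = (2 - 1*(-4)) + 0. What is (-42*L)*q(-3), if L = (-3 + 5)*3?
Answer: -1512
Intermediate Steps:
r = 6 (r = (2 + 4) + 0 = 6 + 0 = 6)
q(Q) = 6
L = 6 (L = 2*3 = 6)
(-42*L)*q(-3) = -42*6*6 = -252*6 = -1512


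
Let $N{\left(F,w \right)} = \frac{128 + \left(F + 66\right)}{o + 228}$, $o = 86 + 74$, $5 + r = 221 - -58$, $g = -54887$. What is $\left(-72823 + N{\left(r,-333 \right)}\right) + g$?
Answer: $- \frac{12387753}{97} \approx -1.2771 \cdot 10^{5}$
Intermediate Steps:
$r = 274$ ($r = -5 + \left(221 - -58\right) = -5 + \left(221 + 58\right) = -5 + 279 = 274$)
$o = 160$
$N{\left(F,w \right)} = \frac{1}{2} + \frac{F}{388}$ ($N{\left(F,w \right)} = \frac{128 + \left(F + 66\right)}{160 + 228} = \frac{128 + \left(66 + F\right)}{388} = \left(194 + F\right) \frac{1}{388} = \frac{1}{2} + \frac{F}{388}$)
$\left(-72823 + N{\left(r,-333 \right)}\right) + g = \left(-72823 + \left(\frac{1}{2} + \frac{1}{388} \cdot 274\right)\right) - 54887 = \left(-72823 + \left(\frac{1}{2} + \frac{137}{194}\right)\right) - 54887 = \left(-72823 + \frac{117}{97}\right) - 54887 = - \frac{7063714}{97} - 54887 = - \frac{12387753}{97}$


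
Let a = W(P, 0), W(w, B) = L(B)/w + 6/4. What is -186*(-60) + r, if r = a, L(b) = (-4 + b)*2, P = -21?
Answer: 468799/42 ≈ 11162.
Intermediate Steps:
L(b) = -8 + 2*b
W(w, B) = 3/2 + (-8 + 2*B)/w (W(w, B) = (-8 + 2*B)/w + 6/4 = (-8 + 2*B)/w + 6*(1/4) = (-8 + 2*B)/w + 3/2 = 3/2 + (-8 + 2*B)/w)
a = 79/42 (a = (1/2)*(-16 + 3*(-21) + 4*0)/(-21) = (1/2)*(-1/21)*(-16 - 63 + 0) = (1/2)*(-1/21)*(-79) = 79/42 ≈ 1.8810)
r = 79/42 ≈ 1.8810
-186*(-60) + r = -186*(-60) + 79/42 = 11160 + 79/42 = 468799/42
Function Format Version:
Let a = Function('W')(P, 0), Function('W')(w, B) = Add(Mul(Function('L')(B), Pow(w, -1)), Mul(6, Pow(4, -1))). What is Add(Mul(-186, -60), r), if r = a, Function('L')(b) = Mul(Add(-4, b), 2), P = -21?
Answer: Rational(468799, 42) ≈ 11162.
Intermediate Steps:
Function('L')(b) = Add(-8, Mul(2, b))
Function('W')(w, B) = Add(Rational(3, 2), Mul(Pow(w, -1), Add(-8, Mul(2, B)))) (Function('W')(w, B) = Add(Mul(Add(-8, Mul(2, B)), Pow(w, -1)), Mul(6, Pow(4, -1))) = Add(Mul(Pow(w, -1), Add(-8, Mul(2, B))), Mul(6, Rational(1, 4))) = Add(Mul(Pow(w, -1), Add(-8, Mul(2, B))), Rational(3, 2)) = Add(Rational(3, 2), Mul(Pow(w, -1), Add(-8, Mul(2, B)))))
a = Rational(79, 42) (a = Mul(Rational(1, 2), Pow(-21, -1), Add(-16, Mul(3, -21), Mul(4, 0))) = Mul(Rational(1, 2), Rational(-1, 21), Add(-16, -63, 0)) = Mul(Rational(1, 2), Rational(-1, 21), -79) = Rational(79, 42) ≈ 1.8810)
r = Rational(79, 42) ≈ 1.8810
Add(Mul(-186, -60), r) = Add(Mul(-186, -60), Rational(79, 42)) = Add(11160, Rational(79, 42)) = Rational(468799, 42)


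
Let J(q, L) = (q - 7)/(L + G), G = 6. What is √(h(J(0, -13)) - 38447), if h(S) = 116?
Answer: 3*I*√4259 ≈ 195.78*I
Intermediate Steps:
J(q, L) = (-7 + q)/(6 + L) (J(q, L) = (q - 7)/(L + 6) = (-7 + q)/(6 + L))
√(h(J(0, -13)) - 38447) = √(116 - 38447) = √(-38331) = 3*I*√4259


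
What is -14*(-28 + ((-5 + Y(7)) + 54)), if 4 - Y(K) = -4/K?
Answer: -358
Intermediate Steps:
Y(K) = 4 + 4/K (Y(K) = 4 - (-4)/K = 4 + 4/K)
-14*(-28 + ((-5 + Y(7)) + 54)) = -14*(-28 + ((-5 + (4 + 4/7)) + 54)) = -14*(-28 + ((-5 + 32/7) + 54)) = -14*(-28 + (-3/7 + 54)) = -14*(-28 + 375/7) = -14*179/7 = -358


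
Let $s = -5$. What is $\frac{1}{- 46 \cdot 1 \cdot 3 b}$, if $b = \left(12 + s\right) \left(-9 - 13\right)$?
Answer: $\frac{1}{21252} \approx 4.7054 \cdot 10^{-5}$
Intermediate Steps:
$b = -154$ ($b = \left(12 - 5\right) \left(-9 - 13\right) = 7 \left(-22\right) = -154$)
$\frac{1}{- 46 \cdot 1 \cdot 3 b} = \frac{1}{- 46 \cdot 1 \cdot 3 \left(-154\right)} = \frac{1}{\left(-46\right) 3 \left(-154\right)} = \frac{1}{\left(-138\right) \left(-154\right)} = \frac{1}{21252}$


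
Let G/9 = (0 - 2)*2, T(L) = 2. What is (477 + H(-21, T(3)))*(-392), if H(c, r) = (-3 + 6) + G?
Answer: -174048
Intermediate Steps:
G = -36 (G = 9*((0 - 2)*2) = 9*(-2*2) = 9*(-4) = -36)
H(c, r) = -33 (H(c, r) = (-3 + 6) - 36 = 3 - 36 = -33)
(477 + H(-21, T(3)))*(-392) = (477 - 33)*(-392) = 444*(-392) = -174048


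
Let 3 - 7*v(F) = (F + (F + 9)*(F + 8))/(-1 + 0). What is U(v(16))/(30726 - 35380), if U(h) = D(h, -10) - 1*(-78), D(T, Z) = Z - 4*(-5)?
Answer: -44/2327 ≈ -0.018908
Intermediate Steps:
D(T, Z) = 20 + Z (D(T, Z) = Z + 20 = 20 + Z)
v(F) = 3/7 + F/7 + (8 + F)*(9 + F)/7 (v(F) = 3/7 - (F + (F + 9)*(F + 8))/(7*(-1 + 0)) = 3/7 - (F + (9 + F)*(8 + F))/(7*(-1)) = 3/7 - (F + (8 + F)*(9 + F))*(-1)/7 = 3/7 - (-F - (8 + F)*(9 + F))/7 = 3/7 + (F/7 + (8 + F)*(9 + F)/7) = 3/7 + F/7 + (8 + F)*(9 + F)/7)
U(h) = 88 (U(h) = (20 - 10) - 1*(-78) = 10 + 78 = 88)
U(v(16))/(30726 - 35380) = 88/(30726 - 35380) = 88/(-4654) = 88*(-1/4654) = -44/2327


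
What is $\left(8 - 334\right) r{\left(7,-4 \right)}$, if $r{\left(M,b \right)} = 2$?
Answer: $-652$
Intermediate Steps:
$\left(8 - 334\right) r{\left(7,-4 \right)} = \left(8 - 334\right) 2 = \left(-326\right) 2 = -652$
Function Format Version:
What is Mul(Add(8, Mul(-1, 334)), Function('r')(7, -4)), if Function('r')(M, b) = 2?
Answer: -652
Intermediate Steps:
Mul(Add(8, Mul(-1, 334)), Function('r')(7, -4)) = Mul(Add(8, Mul(-1, 334)), 2) = Mul(Add(8, -334), 2) = Mul(-326, 2) = -652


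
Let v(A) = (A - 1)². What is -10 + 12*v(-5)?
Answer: 422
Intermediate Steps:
v(A) = (-1 + A)²
-10 + 12*v(-5) = -10 + 12*(-1 - 5)² = -10 + 12*(-6)² = -10 + 12*36 = -10 + 432 = 422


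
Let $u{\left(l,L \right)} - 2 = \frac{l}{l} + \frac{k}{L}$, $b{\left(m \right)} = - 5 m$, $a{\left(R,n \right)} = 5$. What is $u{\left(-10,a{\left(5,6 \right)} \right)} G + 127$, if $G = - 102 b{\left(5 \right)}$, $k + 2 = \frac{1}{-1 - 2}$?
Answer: $6587$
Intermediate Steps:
$k = - \frac{7}{3}$ ($k = -2 + \frac{1}{-1 - 2} = -2 + \frac{1}{-3} = -2 - \frac{1}{3} = - \frac{7}{3} \approx -2.3333$)
$u{\left(l,L \right)} = 3 - \frac{7}{3 L}$ ($u{\left(l,L \right)} = 2 + \left(\frac{l}{l} - \frac{7}{3 L}\right) = 2 + \left(1 - \frac{7}{3 L}\right) = 3 - \frac{7}{3 L}$)
$G = 2550$ ($G = - 102 \left(\left(-5\right) 5\right) = \left(-102\right) \left(-25\right) = 2550$)
$u{\left(-10,a{\left(5,6 \right)} \right)} G + 127 = \left(3 - \frac{7}{3 \cdot 5}\right) 2550 + 127 = \left(3 - \frac{7}{15}\right) 2550 + 127 = \frac{38}{15} \cdot 2550 + 127 = 6460 + 127 = 6587$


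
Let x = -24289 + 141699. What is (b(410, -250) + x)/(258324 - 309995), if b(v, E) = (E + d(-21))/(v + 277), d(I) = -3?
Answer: -80660417/35497977 ≈ -2.2723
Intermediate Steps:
x = 117410
b(v, E) = (-3 + E)/(277 + v) (b(v, E) = (E - 3)/(v + 277) = (-3 + E)/(277 + v))
(b(410, -250) + x)/(258324 - 309995) = ((-3 - 250)/(277 + 410) + 117410)/(258324 - 309995) = (-253/687 + 117410)/(-51671) = ((1/687)*(-253) + 117410)*(-1/51671) = (-253/687 + 117410)*(-1/51671) = (80660417/687)*(-1/51671) = -80660417/35497977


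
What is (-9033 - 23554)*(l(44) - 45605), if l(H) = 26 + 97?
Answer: 1482121934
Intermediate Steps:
l(H) = 123
(-9033 - 23554)*(l(44) - 45605) = (-9033 - 23554)*(123 - 45605) = -32587*(-45482) = 1482121934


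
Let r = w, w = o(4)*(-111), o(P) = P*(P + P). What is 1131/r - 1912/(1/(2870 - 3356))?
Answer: 1100210311/1184 ≈ 9.2923e+5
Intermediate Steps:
o(P) = 2*P² (o(P) = P*(2*P) = 2*P²)
w = -3552 (w = (2*4²)*(-111) = (2*16)*(-111) = 32*(-111) = -3552)
r = -3552
1131/r - 1912/(1/(2870 - 3356)) = 1131/(-3552) - 1912/(1/(2870 - 3356)) = 1131*(-1/3552) - 1912/(1/(-486)) = -377/1184 - 1912/(-1/486) = -377/1184 - 1912*(-486) = -377/1184 + 929232 = 1100210311/1184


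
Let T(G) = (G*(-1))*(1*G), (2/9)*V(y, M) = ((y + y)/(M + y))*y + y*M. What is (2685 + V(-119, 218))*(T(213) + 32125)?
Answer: 1493481332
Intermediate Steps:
V(y, M) = 9*y²/(M + y) + 9*M*y/2 (V(y, M) = 9*(((y + y)/(M + y))*y + y*M)/2 = 9*(((2*y)/(M + y))*y + M*y)/2 = 9*((2*y/(M + y))*y + M*y)/2 = 9*(2*y²/(M + y) + M*y)/2 = 9*(M*y + 2*y²/(M + y))/2 = 9*y²/(M + y) + 9*M*y/2)
T(G) = -G² (T(G) = (-G)*G = -G²)
(2685 + V(-119, 218))*(T(213) + 32125) = (2685 + (9/2)*(-119)*(218² + 2*(-119) + 218*(-119))/(218 - 119))*(-1*213² + 32125) = (2685 + (9/2)*(-119)*(47524 - 238 - 25942)/99)*(-1*45369 + 32125) = (2685 + (9/2)*(-119)*(1/99)*21344)*(-45369 + 32125) = (2685 - 1269968/11)*(-13244) = -1240433/11*(-13244) = 1493481332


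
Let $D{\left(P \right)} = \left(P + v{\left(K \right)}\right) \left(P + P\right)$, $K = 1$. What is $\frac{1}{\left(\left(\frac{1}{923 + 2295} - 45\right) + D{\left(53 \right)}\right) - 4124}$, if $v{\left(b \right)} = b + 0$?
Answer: $\frac{3218}{5003991} \approx 0.00064309$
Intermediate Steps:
$v{\left(b \right)} = b$
$D{\left(P \right)} = 2 P \left(1 + P\right)$ ($D{\left(P \right)} = \left(P + 1\right) \left(P + P\right) = \left(1 + P\right) 2 P = 2 P \left(1 + P\right)$)
$\frac{1}{\left(\left(\frac{1}{923 + 2295} - 45\right) + D{\left(53 \right)}\right) - 4124} = \frac{1}{\left(\left(\frac{1}{923 + 2295} - 45\right) + 2 \cdot 53 \left(1 + 53\right)\right) - 4124} = \frac{1}{\left(\left(\frac{1}{3218} - 45\right) + 2 \cdot 53 \cdot 54\right) - 4124} = \frac{1}{\left(\left(\frac{1}{3218} - 45\right) + 5724\right) - 4124} = \frac{1}{\left(- \frac{144809}{3218} + 5724\right) - 4124} = \frac{1}{\frac{18275023}{3218} - 4124} = \frac{1}{\frac{5003991}{3218}} = \frac{3218}{5003991}$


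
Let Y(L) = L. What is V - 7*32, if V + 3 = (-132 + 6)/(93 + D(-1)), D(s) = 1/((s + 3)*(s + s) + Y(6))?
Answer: -42701/187 ≈ -228.35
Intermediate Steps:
D(s) = 1/(6 + 2*s*(3 + s)) (D(s) = 1/((s + 3)*(s + s) + 6) = 1/((3 + s)*(2*s) + 6) = 1/(2*s*(3 + s) + 6) = 1/(6 + 2*s*(3 + s)))
V = -813/187 (V = -3 + (-132 + 6)/(93 + 1/(2*(3 + (-1)² + 3*(-1)))) = -3 - 126/(93 + 1/(2*(3 + 1 - 3))) = -3 - 126/(93 + (½)/1) = -3 - 126/(93 + (½)*1) = -3 - 126/(93 + ½) = -3 - 126/187/2 = -3 - 126*2/187 = -3 - 252/187 = -813/187 ≈ -4.3476)
V - 7*32 = -813/187 - 7*32 = -813/187 - 1*224 = -813/187 - 224 = -42701/187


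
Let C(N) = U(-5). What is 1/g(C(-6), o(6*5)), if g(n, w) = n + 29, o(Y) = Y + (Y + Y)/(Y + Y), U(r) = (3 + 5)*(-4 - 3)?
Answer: -1/27 ≈ -0.037037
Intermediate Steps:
U(r) = -56 (U(r) = 8*(-7) = -56)
C(N) = -56
o(Y) = 1 + Y (o(Y) = Y + (2*Y)/((2*Y)) = Y + (2*Y)*(1/(2*Y)) = Y + 1 = 1 + Y)
g(n, w) = 29 + n
1/g(C(-6), o(6*5)) = 1/(29 - 56) = 1/(-27) = -1/27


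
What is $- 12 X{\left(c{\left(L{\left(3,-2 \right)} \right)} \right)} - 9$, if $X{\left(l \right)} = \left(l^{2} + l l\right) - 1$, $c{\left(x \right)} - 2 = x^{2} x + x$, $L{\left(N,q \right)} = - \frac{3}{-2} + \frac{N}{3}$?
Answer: $- \frac{77739}{8} \approx -9717.4$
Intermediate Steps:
$L{\left(N,q \right)} = \frac{3}{2} + \frac{N}{3}$ ($L{\left(N,q \right)} = \left(-3\right) \left(- \frac{1}{2}\right) + N \frac{1}{3} = \frac{3}{2} + \frac{N}{3}$)
$c{\left(x \right)} = 2 + x + x^{3}$ ($c{\left(x \right)} = 2 + \left(x^{2} x + x\right) = 2 + \left(x^{3} + x\right) = 2 + \left(x + x^{3}\right) = 2 + x + x^{3}$)
$X{\left(l \right)} = -1 + 2 l^{2}$ ($X{\left(l \right)} = \left(l^{2} + l^{2}\right) - 1 = 2 l^{2} - 1 = -1 + 2 l^{2}$)
$- 12 X{\left(c{\left(L{\left(3,-2 \right)} \right)} \right)} - 9 = - 12 \left(-1 + 2 \left(2 + \left(\frac{3}{2} + \frac{1}{3} \cdot 3\right) + \left(\frac{3}{2} + \frac{1}{3} \cdot 3\right)^{3}\right)^{2}\right) - 9 = - 12 \left(-1 + 2 \left(2 + \left(\frac{3}{2} + 1\right) + \left(\frac{3}{2} + 1\right)^{3}\right)^{2}\right) - 9 = - 12 \left(-1 + 2 \left(2 + \frac{5}{2} + \left(\frac{5}{2}\right)^{3}\right)^{2}\right) - 9 = - 12 \left(-1 + 2 \left(2 + \frac{5}{2} + \frac{125}{8}\right)^{2}\right) - 9 = - 12 \left(-1 + 2 \left(\frac{161}{8}\right)^{2}\right) - 9 = - 12 \left(-1 + 2 \cdot \frac{25921}{64}\right) - 9 = - 12 \left(-1 + \frac{25921}{32}\right) - 9 = \left(-12\right) \frac{25889}{32} - 9 = - \frac{77667}{8} - 9 = - \frac{77739}{8}$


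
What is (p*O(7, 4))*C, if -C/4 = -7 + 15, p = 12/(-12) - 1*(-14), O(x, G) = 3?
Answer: -1248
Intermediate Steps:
p = 13 (p = 12*(-1/12) + 14 = -1 + 14 = 13)
C = -32 (C = -4*(-7 + 15) = -4*8 = -32)
(p*O(7, 4))*C = (13*3)*(-32) = 39*(-32) = -1248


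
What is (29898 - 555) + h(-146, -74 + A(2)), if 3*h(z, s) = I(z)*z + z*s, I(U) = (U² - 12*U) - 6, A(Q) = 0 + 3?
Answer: -3268657/3 ≈ -1.0896e+6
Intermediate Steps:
A(Q) = 3
I(U) = -6 + U² - 12*U
h(z, s) = s*z/3 + z*(-6 + z² - 12*z)/3 (h(z, s) = ((-6 + z² - 12*z)*z + z*s)/3 = (z*(-6 + z² - 12*z) + s*z)/3 = (s*z + z*(-6 + z² - 12*z))/3 = s*z/3 + z*(-6 + z² - 12*z)/3)
(29898 - 555) + h(-146, -74 + A(2)) = (29898 - 555) + (⅓)*(-146)*(-6 + (-74 + 3) + (-146)² - 12*(-146)) = 29343 + (⅓)*(-146)*(-6 - 71 + 21316 + 1752) = 29343 + (⅓)*(-146)*22991 = 29343 - 3356686/3 = -3268657/3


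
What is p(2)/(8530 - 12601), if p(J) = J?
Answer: -2/4071 ≈ -0.00049128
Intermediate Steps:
p(2)/(8530 - 12601) = 2/(8530 - 12601) = 2/(-4071) = -1/4071*2 = -2/4071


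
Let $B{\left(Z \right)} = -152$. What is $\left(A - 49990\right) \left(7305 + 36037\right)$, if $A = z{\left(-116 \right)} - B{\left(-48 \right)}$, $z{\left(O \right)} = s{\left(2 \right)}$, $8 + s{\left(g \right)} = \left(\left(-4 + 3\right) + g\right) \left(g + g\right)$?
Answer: $-2160251964$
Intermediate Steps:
$s{\left(g \right)} = -8 + 2 g \left(-1 + g\right)$ ($s{\left(g \right)} = -8 + \left(\left(-4 + 3\right) + g\right) \left(g + g\right) = -8 + \left(-1 + g\right) 2 g = -8 + 2 g \left(-1 + g\right)$)
$z{\left(O \right)} = -4$ ($z{\left(O \right)} = -8 - 4 + 2 \cdot 2^{2} = -8 - 4 + 2 \cdot 4 = -8 - 4 + 8 = -4$)
$A = 148$ ($A = -4 - -152 = -4 + 152 = 148$)
$\left(A - 49990\right) \left(7305 + 36037\right) = \left(148 - 49990\right) \left(7305 + 36037\right) = \left(-49842\right) 43342 = -2160251964$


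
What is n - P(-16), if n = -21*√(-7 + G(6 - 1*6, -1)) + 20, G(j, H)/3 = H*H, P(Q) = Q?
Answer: 36 - 42*I ≈ 36.0 - 42.0*I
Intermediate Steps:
G(j, H) = 3*H² (G(j, H) = 3*(H*H) = 3*H²)
n = 20 - 42*I (n = -21*√(-7 + 3*(-1)²) + 20 = -21*√(-7 + 3*1) + 20 = -21*√(-7 + 3) + 20 = -42*I + 20 = 20 - 42*I ≈ 20.0 - 42.0*I)
n - P(-16) = (20 - 42*I) - 1*(-16) = (20 - 42*I) + 16 = 36 - 42*I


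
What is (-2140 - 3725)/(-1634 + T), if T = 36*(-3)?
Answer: 5865/1742 ≈ 3.3668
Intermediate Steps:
T = -108
(-2140 - 3725)/(-1634 + T) = (-2140 - 3725)/(-1634 - 108) = -5865/(-1742) = -5865*(-1/1742) = 5865/1742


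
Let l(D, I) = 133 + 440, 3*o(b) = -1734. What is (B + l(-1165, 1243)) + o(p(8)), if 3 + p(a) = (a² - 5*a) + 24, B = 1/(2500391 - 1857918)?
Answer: -3212364/642473 ≈ -5.0000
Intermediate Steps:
B = 1/642473 ≈ 1.5565e-6
p(a) = 21 + a² - 5*a (p(a) = -3 + ((a² - 5*a) + 24) = -3 + (24 + a² - 5*a) = 21 + a² - 5*a)
o(b) = -578 (o(b) = (⅓)*(-1734) = -578)
l(D, I) = 573
(B + l(-1165, 1243)) + o(p(8)) = (1/642473 + 573) - 578 = 368137030/642473 - 578 = -3212364/642473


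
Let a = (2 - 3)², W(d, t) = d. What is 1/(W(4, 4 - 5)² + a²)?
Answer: 1/17 ≈ 0.058824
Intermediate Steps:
a = 1 (a = (-1)² = 1)
1/(W(4, 4 - 5)² + a²) = 1/(4² + 1²) = 1/(16 + 1) = 1/17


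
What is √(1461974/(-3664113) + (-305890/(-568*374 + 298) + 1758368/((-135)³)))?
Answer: √1203159898782192200338835205/60538383383175 ≈ 0.57297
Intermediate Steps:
√(1461974/(-3664113) + (-305890/(-568*374 + 298) + 1758368/((-135)³))) = √(1461974*(-1/3664113) + (-305890/(-212432 + 298) + 1758368/(-2460375))) = √(-1461974/3664113 + (-305890/(-212134) + 1758368*(-1/2460375))) = √(-1461974/3664113 + (-305890*(-1/212134) - 1758368/2460375)) = √(-1461974/3664113 + (11765/8159 - 1758368/2460375)) = √(-1461974/3664113 + 14599787363/20074199625) = √(8049104250481423/24518045270185875) = √1203159898782192200338835205/60538383383175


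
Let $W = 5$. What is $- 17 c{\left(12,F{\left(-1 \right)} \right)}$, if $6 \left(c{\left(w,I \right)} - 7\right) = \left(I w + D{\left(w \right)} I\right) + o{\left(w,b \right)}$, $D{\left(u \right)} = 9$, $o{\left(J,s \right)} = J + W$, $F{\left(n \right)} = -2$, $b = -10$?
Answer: $- \frac{289}{6} \approx -48.167$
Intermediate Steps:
$o{\left(J,s \right)} = 5 + J$ ($o{\left(J,s \right)} = J + 5 = 5 + J$)
$c{\left(w,I \right)} = \frac{47}{6} + \frac{w}{6} + \frac{3 I}{2} + \frac{I w}{6}$ ($c{\left(w,I \right)} = 7 + \frac{\left(I w + 9 I\right) + \left(5 + w\right)}{6} = 7 + \frac{\left(9 I + I w\right) + \left(5 + w\right)}{6} = 7 + \frac{5 + w + 9 I + I w}{6} = 7 + \left(\frac{5}{6} + \frac{w}{6} + \frac{3 I}{2} + \frac{I w}{6}\right) = \frac{47}{6} + \frac{w}{6} + \frac{3 I}{2} + \frac{I w}{6}$)
$- 17 c{\left(12,F{\left(-1 \right)} \right)} = - 17 \left(\frac{47}{6} + \frac{1}{6} \cdot 12 + \frac{3}{2} \left(-2\right) + \frac{1}{6} \left(-2\right) 12\right) = - 17 \left(\frac{47}{6} + 2 - 3 - 4\right) = \left(-17\right) \frac{17}{6} = - \frac{289}{6}$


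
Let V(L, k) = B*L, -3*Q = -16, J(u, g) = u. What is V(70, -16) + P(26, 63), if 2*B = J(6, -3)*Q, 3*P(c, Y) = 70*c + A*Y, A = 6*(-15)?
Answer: -490/3 ≈ -163.33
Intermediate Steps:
Q = 16/3 (Q = -⅓*(-16) = 16/3 ≈ 5.3333)
A = -90
P(c, Y) = -30*Y + 70*c/3 (P(c, Y) = (70*c - 90*Y)/3 = (-90*Y + 70*c)/3 = -30*Y + 70*c/3)
B = 16 (B = (6*(16/3))/2 = (½)*32 = 16)
V(L, k) = 16*L
V(70, -16) + P(26, 63) = 16*70 + (-30*63 + (70/3)*26) = 1120 + (-1890 + 1820/3) = 1120 - 3850/3 = -490/3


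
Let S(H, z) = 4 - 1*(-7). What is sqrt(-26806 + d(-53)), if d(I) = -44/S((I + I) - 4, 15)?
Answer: I*sqrt(26810) ≈ 163.74*I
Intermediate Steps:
S(H, z) = 11 (S(H, z) = 4 + 7 = 11)
d(I) = -4 (d(I) = -44/11 = -44*1/11 = -4)
sqrt(-26806 + d(-53)) = sqrt(-26806 - 4) = sqrt(-26810) = I*sqrt(26810)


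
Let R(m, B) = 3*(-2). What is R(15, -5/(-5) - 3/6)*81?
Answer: -486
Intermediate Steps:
R(m, B) = -6
R(15, -5/(-5) - 3/6)*81 = -6*81 = -486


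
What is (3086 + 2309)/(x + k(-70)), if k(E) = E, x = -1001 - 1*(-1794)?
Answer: 5395/723 ≈ 7.4620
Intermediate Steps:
x = 793 (x = -1001 + 1794 = 793)
(3086 + 2309)/(x + k(-70)) = (3086 + 2309)/(793 - 70) = 5395/723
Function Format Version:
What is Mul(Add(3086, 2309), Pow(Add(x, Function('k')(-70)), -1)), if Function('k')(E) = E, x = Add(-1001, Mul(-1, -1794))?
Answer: Rational(5395, 723) ≈ 7.4620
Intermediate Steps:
x = 793 (x = Add(-1001, 1794) = 793)
Mul(Add(3086, 2309), Pow(Add(x, Function('k')(-70)), -1)) = Mul(Add(3086, 2309), Pow(Add(793, -70), -1)) = Mul(5395, Pow(723, -1)) = Mul(5395, Rational(1, 723)) = Rational(5395, 723)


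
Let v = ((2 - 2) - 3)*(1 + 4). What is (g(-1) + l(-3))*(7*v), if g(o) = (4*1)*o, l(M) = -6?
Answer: 1050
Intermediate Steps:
v = -15 (v = (0 - 3)*5 = -3*5 = -15)
g(o) = 4*o
(g(-1) + l(-3))*(7*v) = (4*(-1) - 6)*(7*(-15)) = (-4 - 6)*(-105) = -10*(-105) = 1050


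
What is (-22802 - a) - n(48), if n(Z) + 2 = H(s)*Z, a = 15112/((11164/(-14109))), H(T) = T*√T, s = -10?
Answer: -10330998/2791 + 480*I*√10 ≈ -3701.5 + 1517.9*I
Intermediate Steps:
H(T) = T^(3/2)
a = -53303802/2791 (a = 15112/((11164*(-1/14109))) = 15112/(-11164/14109) = 15112*(-14109/11164) = -53303802/2791 ≈ -19098.)
n(Z) = -2 - 10*I*Z*√10 (n(Z) = -2 + (-10)^(3/2)*Z = -2 + (-10*I*√10)*Z = -2 - 10*I*Z*√10)
(-22802 - a) - n(48) = (-22802 - 1*(-53303802/2791)) - (-2 - 10*I*48*√10) = (-22802 + 53303802/2791) - (-2 - 480*I*√10) = -10336580/2791 + (2 + 480*I*√10) = -10330998/2791 + 480*I*√10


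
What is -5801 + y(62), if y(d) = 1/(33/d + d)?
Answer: -22490415/3877 ≈ -5801.0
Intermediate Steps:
y(d) = 1/(d + 33/d)
-5801 + y(62) = -5801 + 62/(33 + 62²) = -5801 + 62/(33 + 3844) = -5801 + 62/3877 = -22490415/3877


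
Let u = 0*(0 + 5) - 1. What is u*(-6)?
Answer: 6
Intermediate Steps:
u = -1 (u = 0*5 - 1 = 0 - 1 = -1)
u*(-6) = -1*(-6) = 6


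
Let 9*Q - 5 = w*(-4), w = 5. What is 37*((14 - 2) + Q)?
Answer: 1147/3 ≈ 382.33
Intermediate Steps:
Q = -5/3 (Q = 5/9 + (5*(-4))/9 = 5/9 + (1/9)*(-20) = 5/9 - 20/9 = -5/3 ≈ -1.6667)
37*((14 - 2) + Q) = 37*((14 - 2) - 5/3) = 37*(12 - 5/3) = 37*(31/3) = 1147/3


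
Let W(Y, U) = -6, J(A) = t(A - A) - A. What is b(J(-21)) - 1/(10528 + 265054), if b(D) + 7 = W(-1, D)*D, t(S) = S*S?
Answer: -36652407/275582 ≈ -133.00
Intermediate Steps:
t(S) = S²
J(A) = -A (J(A) = (A - A)² - A = 0² - A = 0 - A = -A)
b(D) = -7 - 6*D
b(J(-21)) - 1/(10528 + 265054) = (-7 - (-6)*(-21)) - 1/(10528 + 265054) = (-7 - 6*21) - 1/275582 = (-7 - 126) - 1*1/275582 = -133 - 1/275582 = -36652407/275582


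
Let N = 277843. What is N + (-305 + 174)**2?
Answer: 295004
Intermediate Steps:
N + (-305 + 174)**2 = 277843 + (-305 + 174)**2 = 277843 + (-131)**2 = 277843 + 17161 = 295004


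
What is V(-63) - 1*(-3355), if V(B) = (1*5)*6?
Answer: 3385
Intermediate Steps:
V(B) = 30 (V(B) = 5*6 = 30)
V(-63) - 1*(-3355) = 30 - 1*(-3355) = 30 + 3355 = 3385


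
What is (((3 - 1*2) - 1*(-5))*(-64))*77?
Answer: -29568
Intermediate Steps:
(((3 - 1*2) - 1*(-5))*(-64))*77 = (((3 - 2) + 5)*(-64))*77 = ((1 + 5)*(-64))*77 = (6*(-64))*77 = -384*77 = -29568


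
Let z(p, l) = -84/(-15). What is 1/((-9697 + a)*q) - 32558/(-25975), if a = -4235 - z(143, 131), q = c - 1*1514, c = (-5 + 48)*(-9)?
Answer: 4313182649379/3441087165800 ≈ 1.2534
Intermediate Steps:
c = -387 (c = 43*(-9) = -387)
z(p, l) = 28/5 (z(p, l) = -84*(-1/15) = 28/5)
q = -1901 (q = -387 - 1*1514 = -387 - 1514 = -1901)
a = -21203/5 (a = -4235 - 1*28/5 = -4235 - 28/5 = -21203/5 ≈ -4240.6)
1/((-9697 + a)*q) - 32558/(-25975) = 1/(-9697 - 21203/5*(-1901)) - 32558/(-25975) = -1/1901/(-69688/5) - 32558*(-1/25975) = -5/69688*(-1/1901) + 32558/25975 = 5/132476888 + 32558/25975 = 4313182649379/3441087165800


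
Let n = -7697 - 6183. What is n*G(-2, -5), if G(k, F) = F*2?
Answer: 138800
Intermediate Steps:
G(k, F) = 2*F
n = -13880
n*G(-2, -5) = -27760*(-5) = -13880*(-10) = 138800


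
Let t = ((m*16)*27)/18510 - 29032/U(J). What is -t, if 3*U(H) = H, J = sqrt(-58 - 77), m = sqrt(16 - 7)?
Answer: -216/3085 - 29032*I*sqrt(15)/15 ≈ -0.070016 - 7496.0*I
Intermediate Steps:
m = 3 (m = sqrt(9) = 3)
J = 3*I*sqrt(15) (J = sqrt(-135) = 3*I*sqrt(15) ≈ 11.619*I)
U(H) = H/3
t = 216/3085 + 29032*I*sqrt(15)/15 (t = ((3*16)*27)/18510 - 29032*(-I*sqrt(15)/15) = (48*27)*(1/18510) - 29032*(-I*sqrt(15)/15) = 1296*(1/18510) - (-29032)*I*sqrt(15)/15 = 216/3085 + 29032*I*sqrt(15)/15 ≈ 0.070016 + 7496.0*I)
-t = -(216/3085 + 29032*I*sqrt(15)/15) = -216/3085 - 29032*I*sqrt(15)/15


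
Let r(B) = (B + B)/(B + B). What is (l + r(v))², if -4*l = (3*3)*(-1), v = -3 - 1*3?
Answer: 169/16 ≈ 10.563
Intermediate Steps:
v = -6 (v = -3 - 3 = -6)
r(B) = 1 (r(B) = (2*B)/((2*B)) = (2*B)*(1/(2*B)) = 1)
l = 9/4 (l = -3*3*(-1)/4 = -9*(-1)/4 = -¼*(-9) = 9/4 ≈ 2.2500)
(l + r(v))² = (9/4 + 1)² = (13/4)² = 169/16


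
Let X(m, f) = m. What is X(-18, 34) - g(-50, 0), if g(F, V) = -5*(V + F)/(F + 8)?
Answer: -253/21 ≈ -12.048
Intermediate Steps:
g(F, V) = -5*(F + V)/(8 + F)
X(-18, 34) - g(-50, 0) = -18 - 5*(-1*(-50) - 1*0)/(8 - 50) = -18 - 5*(50 + 0)/(-42) = -18 - 5*(-1)*50/42 = -18 - 1*(-125/21) = -18 + 125/21 = -253/21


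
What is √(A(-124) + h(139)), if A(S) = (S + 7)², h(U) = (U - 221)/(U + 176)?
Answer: √150918355/105 ≈ 117.00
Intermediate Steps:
h(U) = (-221 + U)/(176 + U)
A(S) = (7 + S)²
√(A(-124) + h(139)) = √((7 - 124)² + (-221 + 139)/(176 + 139)) = √((-117)² - 82/315) = √(13689 + (1/315)*(-82)) = √(13689 - 82/315) = √(4311953/315) = √150918355/105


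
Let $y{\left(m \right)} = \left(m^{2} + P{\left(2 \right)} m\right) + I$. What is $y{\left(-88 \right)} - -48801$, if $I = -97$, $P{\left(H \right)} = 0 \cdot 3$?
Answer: $56448$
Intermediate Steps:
$P{\left(H \right)} = 0$
$y{\left(m \right)} = -97 + m^{2}$ ($y{\left(m \right)} = \left(m^{2} + 0 m\right) - 97 = \left(m^{2} + 0\right) - 97 = m^{2} - 97 = -97 + m^{2}$)
$y{\left(-88 \right)} - -48801 = \left(-97 + \left(-88\right)^{2}\right) - -48801 = \left(-97 + 7744\right) + 48801 = 7647 + 48801 = 56448$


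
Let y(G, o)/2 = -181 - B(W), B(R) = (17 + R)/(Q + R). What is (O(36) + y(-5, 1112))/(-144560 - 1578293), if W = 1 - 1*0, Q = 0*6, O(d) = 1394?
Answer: -996/1722853 ≈ -0.00057811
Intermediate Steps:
Q = 0
W = 1 (W = 1 + 0 = 1)
B(R) = (17 + R)/R (B(R) = (17 + R)/(0 + R) = (17 + R)/R)
y(G, o) = -398 (y(G, o) = 2*(-181 - (17 + 1)/1) = 2*(-181 - 18) = 2*(-199) = -398)
(O(36) + y(-5, 1112))/(-144560 - 1578293) = (1394 - 398)/(-144560 - 1578293) = 996/(-1722853) = 996*(-1/1722853) = -996/1722853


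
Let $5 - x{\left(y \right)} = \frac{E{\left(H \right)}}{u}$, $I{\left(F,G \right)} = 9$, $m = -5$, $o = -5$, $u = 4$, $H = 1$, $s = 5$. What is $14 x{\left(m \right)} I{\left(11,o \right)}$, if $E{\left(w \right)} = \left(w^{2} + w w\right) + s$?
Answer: $\frac{819}{2} \approx 409.5$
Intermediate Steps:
$E{\left(w \right)} = 5 + 2 w^{2}$ ($E{\left(w \right)} = \left(w^{2} + w w\right) + 5 = \left(w^{2} + w^{2}\right) + 5 = 2 w^{2} + 5 = 5 + 2 w^{2}$)
$x{\left(y \right)} = \frac{13}{4}$ ($x{\left(y \right)} = 5 - \frac{5 + 2 \cdot 1^{2}}{4} = 5 - \left(5 + 2 \cdot 1\right) \frac{1}{4} = 5 - \left(5 + 2\right) \frac{1}{4} = 5 - 7 \cdot \frac{1}{4} = 5 - \frac{7}{4} = \frac{13}{4}$)
$14 x{\left(m \right)} I{\left(11,o \right)} = 14 \cdot \frac{13}{4} \cdot 9 = \frac{91}{2} \cdot 9 = \frac{819}{2}$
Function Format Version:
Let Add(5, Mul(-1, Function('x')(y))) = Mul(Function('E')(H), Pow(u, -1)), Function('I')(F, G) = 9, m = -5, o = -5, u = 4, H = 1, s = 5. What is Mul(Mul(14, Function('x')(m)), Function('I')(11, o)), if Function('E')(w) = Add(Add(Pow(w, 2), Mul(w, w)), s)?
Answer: Rational(819, 2) ≈ 409.50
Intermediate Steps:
Function('E')(w) = Add(5, Mul(2, Pow(w, 2))) (Function('E')(w) = Add(Add(Pow(w, 2), Mul(w, w)), 5) = Add(Add(Pow(w, 2), Pow(w, 2)), 5) = Add(Mul(2, Pow(w, 2)), 5) = Add(5, Mul(2, Pow(w, 2))))
Function('x')(y) = Rational(13, 4) (Function('x')(y) = Add(5, Mul(-1, Mul(Add(5, Mul(2, Pow(1, 2))), Pow(4, -1)))) = Add(5, Mul(-1, Mul(Add(5, Mul(2, 1)), Rational(1, 4)))) = Add(5, Mul(-1, Mul(Add(5, 2), Rational(1, 4)))) = Add(5, Mul(-1, Mul(7, Rational(1, 4)))) = Add(5, Mul(-1, Rational(7, 4))) = Add(5, Rational(-7, 4)) = Rational(13, 4))
Mul(Mul(14, Function('x')(m)), Function('I')(11, o)) = Mul(Mul(14, Rational(13, 4)), 9) = Mul(Rational(91, 2), 9) = Rational(819, 2)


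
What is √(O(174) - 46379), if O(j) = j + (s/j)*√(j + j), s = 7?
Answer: √(-349725645 + 609*√87)/87 ≈ 214.95*I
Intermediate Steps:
O(j) = j + 7*√2/√j (O(j) = j + (7/j)*√(j + j) = j + (7/j)*√(2*j) = j + (7/j)*(√2*√j) = j + 7*√2/√j)
√(O(174) - 46379) = √((174 + 7*√2/√174) - 46379) = √((174 + 7*√2*(√174/174)) - 46379) = √((174 + 7*√87/87) - 46379) = √(-46205 + 7*√87/87)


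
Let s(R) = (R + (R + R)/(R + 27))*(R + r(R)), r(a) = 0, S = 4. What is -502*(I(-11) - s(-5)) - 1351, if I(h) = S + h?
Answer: 174393/11 ≈ 15854.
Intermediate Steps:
I(h) = 4 + h
s(R) = R*(R + 2*R/(27 + R)) (s(R) = (R + (R + R)/(R + 27))*(R + 0) = (R + (2*R)/(27 + R))*R = (R + 2*R/(27 + R))*R = R*(R + 2*R/(27 + R)))
-502*(I(-11) - s(-5)) - 1351 = -502*((4 - 11) - (-5)**2*(29 - 5)/(27 - 5)) - 1351 = -502*(-7 - 25*24/22) - 1351 = -502*(-7 - 1*300/11) - 1351 = -502*(-7 - 300/11) - 1351 = -502*(-377/11) - 1351 = 189254/11 - 1351 = 174393/11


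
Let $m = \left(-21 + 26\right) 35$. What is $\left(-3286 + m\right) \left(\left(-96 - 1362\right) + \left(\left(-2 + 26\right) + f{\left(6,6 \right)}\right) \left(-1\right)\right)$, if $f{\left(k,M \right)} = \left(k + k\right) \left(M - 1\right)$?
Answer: $4797162$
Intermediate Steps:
$f{\left(k,M \right)} = 2 k \left(-1 + M\right)$
$m = 175$ ($m = 5 \cdot 35 = 175$)
$\left(-3286 + m\right) \left(\left(-96 - 1362\right) + \left(\left(-2 + 26\right) + f{\left(6,6 \right)}\right) \left(-1\right)\right) = \left(-3286 + 175\right) \left(\left(-96 - 1362\right) + \left(\left(-2 + 26\right) + 2 \cdot 6 \left(-1 + 6\right)\right) \left(-1\right)\right) = - 3111 \left(-1458 + \left(24 + 2 \cdot 6 \cdot 5\right) \left(-1\right)\right) = - 3111 \left(-1458 + \left(24 + 60\right) \left(-1\right)\right) = - 3111 \left(-1458 + 84 \left(-1\right)\right) = - 3111 \left(-1458 - 84\right) = \left(-3111\right) \left(-1542\right) = 4797162$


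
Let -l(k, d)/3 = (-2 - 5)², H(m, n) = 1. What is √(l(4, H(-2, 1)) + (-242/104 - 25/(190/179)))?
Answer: I*√42188835/494 ≈ 13.148*I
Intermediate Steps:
l(k, d) = -147 (l(k, d) = -3*(-2 - 5)² = -3*(-7)² = -3*49 = -147)
√(l(4, H(-2, 1)) + (-242/104 - 25/(190/179))) = √(-147 + (-242/104 - 25/(190/179))) = √(-147 + (-242*1/104 - 25/(190*(1/179)))) = √(-147 + (-121/52 - 25/190/179)) = √(-147 + (-121/52 - 25*179/190)) = √(-147 + (-121/52 - 895/38)) = √(-147 - 25569/988) = √(-170805/988) = I*√42188835/494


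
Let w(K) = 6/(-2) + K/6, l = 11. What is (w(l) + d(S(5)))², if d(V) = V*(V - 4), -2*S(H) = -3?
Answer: 3481/144 ≈ 24.174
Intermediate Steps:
S(H) = 3/2 (S(H) = -½*(-3) = 3/2)
d(V) = V*(-4 + V)
w(K) = -3 + K/6 (w(K) = 6*(-½) + K*(⅙) = -3 + K/6)
(w(l) + d(S(5)))² = ((-3 + (⅙)*11) + 3*(-4 + 3/2)/2)² = ((-3 + 11/6) + (3/2)*(-5/2))² = (-7/6 - 15/4)² = (-59/12)² = 3481/144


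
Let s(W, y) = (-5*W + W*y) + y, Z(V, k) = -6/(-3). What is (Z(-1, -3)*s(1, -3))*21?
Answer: -462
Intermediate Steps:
Z(V, k) = 2 (Z(V, k) = -6*(-1/3) = 2)
s(W, y) = y - 5*W + W*y
(Z(-1, -3)*s(1, -3))*21 = (2*(-3 - 5*1 + 1*(-3)))*21 = (2*(-3 - 5 - 3))*21 = (2*(-11))*21 = -22*21 = -462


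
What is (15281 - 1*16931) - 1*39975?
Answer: -41625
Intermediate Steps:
(15281 - 1*16931) - 1*39975 = (15281 - 16931) - 39975 = -1650 - 39975 = -41625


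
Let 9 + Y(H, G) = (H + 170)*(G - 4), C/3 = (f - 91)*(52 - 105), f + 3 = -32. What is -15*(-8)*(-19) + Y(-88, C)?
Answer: 1640171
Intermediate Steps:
f = -35 (f = -3 - 32 = -35)
C = 20034 (C = 3*((-35 - 91)*(52 - 105)) = 3*(-126*(-53)) = 3*6678 = 20034)
Y(H, G) = -9 + (-4 + G)*(170 + H) (Y(H, G) = -9 + (H + 170)*(G - 4) = -9 + (170 + H)*(-4 + G) = -9 + (-4 + G)*(170 + H))
-15*(-8)*(-19) + Y(-88, C) = -15*(-8)*(-19) + (-689 - 4*(-88) + 170*20034 + 20034*(-88)) = 120*(-19) + (-689 + 352 + 3405780 - 1762992) = -2280 + 1642451 = 1640171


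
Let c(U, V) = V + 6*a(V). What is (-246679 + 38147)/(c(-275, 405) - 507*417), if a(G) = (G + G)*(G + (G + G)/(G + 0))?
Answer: -104266/883503 ≈ -0.11801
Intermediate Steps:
a(G) = 2*G*(2 + G) (a(G) = (2*G)*(G + (2*G)/G) = (2*G)*(G + 2) = (2*G)*(2 + G) = 2*G*(2 + G))
c(U, V) = V + 12*V*(2 + V) (c(U, V) = V + 6*(2*V*(2 + V)) = V + 12*V*(2 + V))
(-246679 + 38147)/(c(-275, 405) - 507*417) = (-246679 + 38147)/(405*(25 + 12*405) - 507*417) = -208532/(405*(25 + 4860) - 211419) = -208532/(405*4885 - 211419) = -208532/(1978425 - 211419) = -208532/1767006 = -208532*1/1767006 = -104266/883503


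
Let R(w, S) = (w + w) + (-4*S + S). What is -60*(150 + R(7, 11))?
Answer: -7860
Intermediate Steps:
R(w, S) = -3*S + 2*w (R(w, S) = 2*w - 3*S = -3*S + 2*w)
-60*(150 + R(7, 11)) = -60*(150 + (-3*11 + 2*7)) = -60*(150 + (-33 + 14)) = -60*(150 - 19) = -60*131 = -7860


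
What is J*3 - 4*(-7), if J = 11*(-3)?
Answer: -71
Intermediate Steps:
J = -33
J*3 - 4*(-7) = -33*3 - 4*(-7) = -99 + 28 = -71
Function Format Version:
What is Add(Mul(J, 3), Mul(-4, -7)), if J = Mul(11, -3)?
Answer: -71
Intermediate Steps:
J = -33
Add(Mul(J, 3), Mul(-4, -7)) = Add(Mul(-33, 3), Mul(-4, -7)) = Add(-99, 28) = -71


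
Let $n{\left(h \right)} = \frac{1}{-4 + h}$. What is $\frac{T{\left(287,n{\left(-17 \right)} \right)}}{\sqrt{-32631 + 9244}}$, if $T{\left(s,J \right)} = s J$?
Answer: $\frac{41 i \sqrt{23387}}{70161} \approx 0.089367 i$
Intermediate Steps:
$T{\left(s,J \right)} = J s$
$\frac{T{\left(287,n{\left(-17 \right)} \right)}}{\sqrt{-32631 + 9244}} = \frac{\frac{1}{-4 - 17} \cdot 287}{\sqrt{-32631 + 9244}} = \frac{\frac{1}{-21} \cdot 287}{\sqrt{-23387}} = \frac{\left(- \frac{1}{21}\right) 287}{i \sqrt{23387}} = - \frac{41 \left(- \frac{i \sqrt{23387}}{23387}\right)}{3} = \frac{41 i \sqrt{23387}}{70161}$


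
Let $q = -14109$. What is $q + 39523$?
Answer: $25414$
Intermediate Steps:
$q + 39523 = -14109 + 39523 = 25414$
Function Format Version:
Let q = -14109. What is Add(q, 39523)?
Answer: 25414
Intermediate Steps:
Add(q, 39523) = Add(-14109, 39523) = 25414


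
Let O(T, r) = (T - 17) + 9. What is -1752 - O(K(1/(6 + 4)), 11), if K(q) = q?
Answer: -17441/10 ≈ -1744.1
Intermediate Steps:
O(T, r) = -8 + T (O(T, r) = (-17 + T) + 9 = -8 + T)
-1752 - O(K(1/(6 + 4)), 11) = -1752 - (-8 + 1/(6 + 4)) = -1752 - (-8 + 1/10) = -1752 - (-8 + ⅒) = -1752 - 1*(-79/10) = -1752 + 79/10 = -17441/10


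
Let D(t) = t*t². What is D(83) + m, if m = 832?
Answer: 572619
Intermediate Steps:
D(t) = t³
D(83) + m = 83³ + 832 = 571787 + 832 = 572619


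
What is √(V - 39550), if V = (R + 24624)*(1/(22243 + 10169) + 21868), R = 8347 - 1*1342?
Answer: 3*√2242520094045059/5402 ≈ 26299.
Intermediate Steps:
R = 7005 (R = 8347 - 1342 = 7005)
V = 7472726760031/10804 (V = (7005 + 24624)*(1/(22243 + 10169) + 21868) = 31629*(1/32412 + 21868) = 31629*(708785617/32412) = 7472726760031/10804 ≈ 6.9166e+8)
√(V - 39550) = √(7472726760031/10804 - 39550) = √(7472299461831/10804) = 3*√2242520094045059/5402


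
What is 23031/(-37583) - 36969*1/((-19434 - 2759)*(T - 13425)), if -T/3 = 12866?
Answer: -8863916147512/14463772938979 ≈ -0.61284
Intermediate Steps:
T = -38598 (T = -3*12866 = -38598)
23031/(-37583) - 36969*1/((-19434 - 2759)*(T - 13425)) = 23031/(-37583) - 36969*1/((-38598 - 13425)*(-19434 - 2759)) = 23031*(-1/37583) - 36969/((-52023*(-22193))) = -23031/37583 - 36969/1154546439 = -23031/37583 - 36969*1/1154546439 = -23031/37583 - 12323/384848813 = -8863916147512/14463772938979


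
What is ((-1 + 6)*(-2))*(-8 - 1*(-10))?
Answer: -20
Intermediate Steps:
((-1 + 6)*(-2))*(-8 - 1*(-10)) = (5*(-2))*(-8 + 10) = -10*2 = -20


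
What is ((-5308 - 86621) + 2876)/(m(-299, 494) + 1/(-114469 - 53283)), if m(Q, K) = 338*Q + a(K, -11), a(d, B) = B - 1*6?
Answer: 786253624/892431811 ≈ 0.88102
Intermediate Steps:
a(d, B) = -6 + B (a(d, B) = B - 6 = -6 + B)
m(Q, K) = -17 + 338*Q (m(Q, K) = 338*Q + (-6 - 11) = 338*Q - 17 = -17 + 338*Q)
((-5308 - 86621) + 2876)/(m(-299, 494) + 1/(-114469 - 53283)) = ((-5308 - 86621) + 2876)/((-17 + 338*(-299)) + 1/(-114469 - 53283)) = (-91929 + 2876)/((-17 - 101062) + 1/(-167752)) = -89053/(-101079 - 1/167752) = -89053/(-16956204409/167752) = -89053*(-167752/16956204409) = 786253624/892431811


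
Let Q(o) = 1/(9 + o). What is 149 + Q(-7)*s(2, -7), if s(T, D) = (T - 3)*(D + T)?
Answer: 303/2 ≈ 151.50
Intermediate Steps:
s(T, D) = (-3 + T)*(D + T)
149 + Q(-7)*s(2, -7) = 149 + (2² - 3*(-7) - 3*2 - 7*2)/(9 - 7) = 149 + (4 + 21 - 6 - 14)/2 = 149 + (½)*5 = 149 + 5/2 = 303/2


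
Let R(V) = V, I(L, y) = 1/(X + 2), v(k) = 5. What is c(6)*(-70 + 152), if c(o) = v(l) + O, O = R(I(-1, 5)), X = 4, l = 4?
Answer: 1271/3 ≈ 423.67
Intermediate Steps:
I(L, y) = ⅙ (I(L, y) = 1/(4 + 2) = 1/6 = ⅙)
O = ⅙ ≈ 0.16667
c(o) = 31/6 (c(o) = 5 + ⅙ = 31/6)
c(6)*(-70 + 152) = 31*(-70 + 152)/6 = (31/6)*82 = 1271/3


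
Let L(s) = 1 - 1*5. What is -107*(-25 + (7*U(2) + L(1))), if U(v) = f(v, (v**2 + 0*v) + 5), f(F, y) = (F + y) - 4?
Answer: -2140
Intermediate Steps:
L(s) = -4 (L(s) = 1 - 5 = -4)
f(F, y) = -4 + F + y
U(v) = 1 + v + v**2 (U(v) = -4 + v + ((v**2 + 0*v) + 5) = -4 + v + ((v**2 + 0) + 5) = -4 + v + (v**2 + 5) = -4 + v + (5 + v**2) = 1 + v + v**2)
-107*(-25 + (7*U(2) + L(1))) = -107*(-25 + (7*(1 + 2 + 2**2) - 4)) = -107*(-25 + (7*(1 + 2 + 4) - 4)) = -107*(-25 + (7*7 - 4)) = -107*(-25 + (49 - 4)) = -107*(-25 + 45) = -107*20 = -2140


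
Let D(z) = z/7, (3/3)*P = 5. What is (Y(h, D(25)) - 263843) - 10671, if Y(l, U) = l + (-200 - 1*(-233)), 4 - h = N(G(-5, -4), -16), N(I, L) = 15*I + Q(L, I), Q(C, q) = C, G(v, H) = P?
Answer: -274536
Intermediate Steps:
P = 5
G(v, H) = 5
N(I, L) = L + 15*I (N(I, L) = 15*I + L = L + 15*I)
h = -55 (h = 4 - (-16 + 15*5) = 4 - (-16 + 75) = 4 - 1*59 = 4 - 59 = -55)
D(z) = z/7 (D(z) = z*(1/7) = z/7)
Y(l, U) = 33 + l (Y(l, U) = l + (-200 + 233) = l + 33 = 33 + l)
(Y(h, D(25)) - 263843) - 10671 = ((33 - 55) - 263843) - 10671 = (-22 - 263843) - 10671 = -263865 - 10671 = -274536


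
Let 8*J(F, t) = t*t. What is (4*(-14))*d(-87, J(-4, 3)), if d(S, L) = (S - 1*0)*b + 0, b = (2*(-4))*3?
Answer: -116928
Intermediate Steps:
b = -24 (b = -8*3 = -24)
J(F, t) = t**2/8 (J(F, t) = (t*t)/8 = t**2/8)
d(S, L) = -24*S (d(S, L) = (S - 1*0)*(-24) + 0 = (S + 0)*(-24) + 0 = S*(-24) + 0 = -24*S + 0 = -24*S)
(4*(-14))*d(-87, J(-4, 3)) = (4*(-14))*(-24*(-87)) = -56*2088 = -116928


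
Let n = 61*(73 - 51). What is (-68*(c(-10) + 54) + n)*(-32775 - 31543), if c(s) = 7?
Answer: 180476308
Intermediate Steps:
n = 1342 (n = 61*22 = 1342)
(-68*(c(-10) + 54) + n)*(-32775 - 31543) = (-68*(7 + 54) + 1342)*(-32775 - 31543) = (-68*61 + 1342)*(-64318) = (-4148 + 1342)*(-64318) = -2806*(-64318) = 180476308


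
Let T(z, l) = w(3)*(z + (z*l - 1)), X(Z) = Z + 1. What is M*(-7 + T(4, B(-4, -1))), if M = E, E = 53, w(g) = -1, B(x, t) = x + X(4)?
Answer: -742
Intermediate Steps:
X(Z) = 1 + Z
B(x, t) = 5 + x (B(x, t) = x + (1 + 4) = x + 5 = 5 + x)
T(z, l) = 1 - z - l*z (T(z, l) = -(z + (z*l - 1)) = -(z + (l*z - 1)) = -(z + (-1 + l*z)) = -(-1 + z + l*z) = 1 - z - l*z)
M = 53
M*(-7 + T(4, B(-4, -1))) = 53*(-7 + (1 - 1*4 - 1*(5 - 4)*4)) = 53*(-7 + (1 - 4 - 1*1*4)) = 53*(-7 + (1 - 4 - 4)) = 53*(-7 - 7) = 53*(-14) = -742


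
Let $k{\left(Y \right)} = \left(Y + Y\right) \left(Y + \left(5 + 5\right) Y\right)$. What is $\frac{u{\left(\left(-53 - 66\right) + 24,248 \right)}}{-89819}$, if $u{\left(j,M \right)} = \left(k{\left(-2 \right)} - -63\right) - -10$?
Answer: $- \frac{161}{89819} \approx -0.0017925$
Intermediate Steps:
$k{\left(Y \right)} = 22 Y^{2}$ ($k{\left(Y \right)} = 2 Y \left(Y + 10 Y\right) = 2 Y 11 Y = 22 Y^{2}$)
$u{\left(j,M \right)} = 161$ ($u{\left(j,M \right)} = \left(22 \left(-2\right)^{2} - -63\right) - -10 = \left(22 \cdot 4 + 63\right) + 10 = \left(88 + 63\right) + 10 = 151 + 10 = 161$)
$\frac{u{\left(\left(-53 - 66\right) + 24,248 \right)}}{-89819} = \frac{161}{-89819} = 161 \left(- \frac{1}{89819}\right) = - \frac{161}{89819}$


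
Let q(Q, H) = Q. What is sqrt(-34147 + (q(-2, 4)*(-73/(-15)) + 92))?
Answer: I*sqrt(7664565)/15 ≈ 184.57*I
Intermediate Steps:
sqrt(-34147 + (q(-2, 4)*(-73/(-15)) + 92)) = sqrt(-34147 + (-(-146)/(-15) + 92)) = sqrt(-34147 + (-(-146)*(-1)/15 + 92)) = sqrt(-34147 + (-2*73/15 + 92)) = sqrt(-34147 + (-146/15 + 92)) = sqrt(-34147 + 1234/15) = sqrt(-510971/15) = I*sqrt(7664565)/15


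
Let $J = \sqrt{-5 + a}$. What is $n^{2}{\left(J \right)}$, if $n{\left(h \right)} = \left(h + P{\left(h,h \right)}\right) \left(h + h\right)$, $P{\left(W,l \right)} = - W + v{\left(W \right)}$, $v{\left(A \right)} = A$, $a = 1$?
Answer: $64$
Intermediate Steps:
$J = 2 i$ ($J = \sqrt{-5 + 1} = \sqrt{-4} = 2 i \approx 2.0 i$)
$P{\left(W,l \right)} = 0$ ($P{\left(W,l \right)} = - W + W = 0$)
$n{\left(h \right)} = 2 h^{2}$ ($n{\left(h \right)} = \left(h + 0\right) \left(h + h\right) = h 2 h = 2 h^{2}$)
$n^{2}{\left(J \right)} = \left(2 \left(2 i\right)^{2}\right)^{2} = \left(2 \left(-4\right)\right)^{2} = \left(-8\right)^{2} = 64$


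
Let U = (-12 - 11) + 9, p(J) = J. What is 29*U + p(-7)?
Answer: -413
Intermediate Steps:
U = -14 (U = -23 + 9 = -14)
29*U + p(-7) = 29*(-14) - 7 = -406 - 7 = -413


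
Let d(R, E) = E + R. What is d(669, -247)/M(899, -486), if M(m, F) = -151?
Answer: -422/151 ≈ -2.7947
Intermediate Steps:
d(669, -247)/M(899, -486) = (-247 + 669)/(-151) = 422*(-1/151) = -422/151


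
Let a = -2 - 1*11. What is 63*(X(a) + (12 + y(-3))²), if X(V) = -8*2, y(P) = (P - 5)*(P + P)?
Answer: 225792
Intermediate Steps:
a = -13 (a = -2 - 11 = -13)
y(P) = 2*P*(-5 + P) (y(P) = (-5 + P)*(2*P) = 2*P*(-5 + P))
X(V) = -16
63*(X(a) + (12 + y(-3))²) = 63*(-16 + (12 + 2*(-3)*(-5 - 3))²) = 63*(-16 + (12 + 2*(-3)*(-8))²) = 63*(-16 + (12 + 48)²) = 63*(-16 + 60²) = 63*(-16 + 3600) = 63*3584 = 225792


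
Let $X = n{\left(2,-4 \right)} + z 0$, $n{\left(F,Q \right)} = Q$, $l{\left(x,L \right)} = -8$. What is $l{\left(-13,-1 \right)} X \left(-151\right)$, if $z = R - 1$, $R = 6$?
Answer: $-4832$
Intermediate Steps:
$z = 5$ ($z = 6 - 1 = 5$)
$X = -4$ ($X = -4 + 5 \cdot 0 = -4 + 0 = -4$)
$l{\left(-13,-1 \right)} X \left(-151\right) = \left(-8\right) \left(-4\right) \left(-151\right) = 32 \left(-151\right) = -4832$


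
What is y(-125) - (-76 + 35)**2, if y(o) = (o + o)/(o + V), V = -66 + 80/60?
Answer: -955739/569 ≈ -1679.7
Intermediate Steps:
V = -194/3 (V = -66 + 80*(1/60) = -66 + 4/3 = -194/3 ≈ -64.667)
y(o) = 2*o/(-194/3 + o) (y(o) = (o + o)/(o - 194/3) = (2*o)/(-194/3 + o) = 2*o/(-194/3 + o))
y(-125) - (-76 + 35)**2 = 6*(-125)/(-194 + 3*(-125)) - (-76 + 35)**2 = 6*(-125)/(-194 - 375) - 1*(-41)**2 = 6*(-125)/(-569) - 1*1681 = 6*(-125)*(-1/569) - 1681 = 750/569 - 1681 = -955739/569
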